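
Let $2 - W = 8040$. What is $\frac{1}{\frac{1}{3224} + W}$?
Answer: $- \frac{3224}{25914511} \approx -0.00012441$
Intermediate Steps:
$W = -8038$ ($W = 2 - 8040 = -8038$)
$\frac{1}{\frac{1}{3224} + W} = \frac{1}{\frac{1}{3224} - 8038} = \frac{1}{- \frac{25914511}{3224}} = - \frac{3224}{25914511}$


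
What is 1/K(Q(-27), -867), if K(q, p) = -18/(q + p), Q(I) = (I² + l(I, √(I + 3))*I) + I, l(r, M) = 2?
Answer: 73/6 ≈ 12.167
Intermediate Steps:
Q(I) = I² + 3*I (Q(I) = (I² + 2*I) + I = I² + 3*I)
K(q, p) = -18/(p + q)
1/K(Q(-27), -867) = 1/(-18/(-867 - 27*(3 - 27))) = 1/(-18/(-867 - 27*(-24))) = 1/(-18/(-867 + 648)) = 1/(-18/(-219)) = 1/(-18*(-1/219)) = 1/(6/73) = 73/6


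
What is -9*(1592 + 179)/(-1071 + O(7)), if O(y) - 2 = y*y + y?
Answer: 15939/1013 ≈ 15.734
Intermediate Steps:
O(y) = 2 + y + y**2 (O(y) = 2 + (y*y + y) = 2 + (y**2 + y) = 2 + (y + y**2) = 2 + y + y**2)
-9*(1592 + 179)/(-1071 + O(7)) = -9*(1592 + 179)/(-1071 + (2 + 7 + 7**2)) = -9*1771/(-1071 + (2 + 7 + 49)) = -9*1771/(-1071 + 58) = -9*1771/(-1013) = -9*1771*(-1/1013) = -9*(-1771)/1013 = -1*(-15939/1013) = 15939/1013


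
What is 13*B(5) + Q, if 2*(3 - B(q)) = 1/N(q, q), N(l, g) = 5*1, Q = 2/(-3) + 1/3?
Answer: 1121/30 ≈ 37.367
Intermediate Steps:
Q = -1/3 (Q = 2*(-1/3) + 1*(1/3) = -2/3 + 1/3 = -1/3 ≈ -0.33333)
N(l, g) = 5
B(q) = 29/10 (B(q) = 3 - 1/2/5 = 3 - 1/2*1/5 = 3 - 1/10 = 29/10)
13*B(5) + Q = 13*(29/10) - 1/3 = 377/10 - 1/3 = 1121/30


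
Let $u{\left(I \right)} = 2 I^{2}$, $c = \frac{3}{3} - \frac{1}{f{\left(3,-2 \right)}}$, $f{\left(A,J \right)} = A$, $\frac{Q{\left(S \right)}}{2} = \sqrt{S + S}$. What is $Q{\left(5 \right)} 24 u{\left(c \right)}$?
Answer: $\frac{128 \sqrt{10}}{3} \approx 134.92$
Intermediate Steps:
$Q{\left(S \right)} = 2 \sqrt{2} \sqrt{S}$ ($Q{\left(S \right)} = 2 \sqrt{S + S} = 2 \sqrt{2 S} = 2 \sqrt{2} \sqrt{S}$)
$c = \frac{2}{3}$ ($c = \frac{3}{3} - \frac{1}{3} = 3 \cdot \frac{1}{3} - \frac{1}{3} = 1 - \frac{1}{3} = \frac{2}{3} \approx 0.66667$)
$Q{\left(5 \right)} 24 u{\left(c \right)} = 2 \sqrt{2} \sqrt{5} \cdot 24 \cdot 2 \left(\frac{2}{3}\right)^{2} = 2 \sqrt{10} \cdot 24 \cdot 2 \cdot \frac{4}{9} = 48 \sqrt{10} \cdot \frac{8}{9} = \frac{128 \sqrt{10}}{3}$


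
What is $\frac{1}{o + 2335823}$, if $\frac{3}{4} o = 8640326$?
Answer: $\frac{3}{41568773} \approx 7.217 \cdot 10^{-8}$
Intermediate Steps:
$o = \frac{34561304}{3}$ ($o = \frac{4}{3} \cdot 8640326 = \frac{34561304}{3} \approx 1.152 \cdot 10^{7}$)
$\frac{1}{o + 2335823} = \frac{1}{\frac{34561304}{3} + 2335823} = \frac{1}{\frac{41568773}{3}} = \frac{3}{41568773}$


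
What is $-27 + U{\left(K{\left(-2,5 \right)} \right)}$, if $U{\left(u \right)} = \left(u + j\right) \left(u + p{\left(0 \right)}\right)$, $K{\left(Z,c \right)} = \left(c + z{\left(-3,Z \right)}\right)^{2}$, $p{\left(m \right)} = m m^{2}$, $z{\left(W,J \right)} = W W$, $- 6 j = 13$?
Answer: $\frac{113893}{3} \approx 37964.0$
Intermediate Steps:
$j = - \frac{13}{6}$ ($j = \left(- \frac{1}{6}\right) 13 = - \frac{13}{6} \approx -2.1667$)
$z{\left(W,J \right)} = W^{2}$
$p{\left(m \right)} = m^{3}$
$K{\left(Z,c \right)} = \left(9 + c\right)^{2}$ ($K{\left(Z,c \right)} = \left(c + \left(-3\right)^{2}\right)^{2} = \left(c + 9\right)^{2} = \left(9 + c\right)^{2}$)
$U{\left(u \right)} = u \left(- \frac{13}{6} + u\right)$ ($U{\left(u \right)} = \left(u - \frac{13}{6}\right) \left(u + 0^{3}\right) = \left(- \frac{13}{6} + u\right) \left(u + 0\right) = \left(- \frac{13}{6} + u\right) u = u \left(- \frac{13}{6} + u\right)$)
$-27 + U{\left(K{\left(-2,5 \right)} \right)} = -27 + \frac{\left(9 + 5\right)^{2} \left(-13 + 6 \left(9 + 5\right)^{2}\right)}{6} = -27 + \frac{14^{2} \left(-13 + 6 \cdot 14^{2}\right)}{6} = -27 + \frac{1}{6} \cdot 196 \left(-13 + 6 \cdot 196\right) = -27 + \frac{1}{6} \cdot 196 \left(-13 + 1176\right) = -27 + \frac{1}{6} \cdot 196 \cdot 1163 = -27 + \frac{113974}{3} = \frac{113893}{3}$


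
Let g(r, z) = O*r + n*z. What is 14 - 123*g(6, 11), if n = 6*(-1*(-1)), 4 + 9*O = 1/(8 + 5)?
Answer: -101170/13 ≈ -7782.3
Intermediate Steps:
O = -17/39 (O = -4/9 + 1/(9*(8 + 5)) = -4/9 + (⅑)/13 = -4/9 + (⅑)*(1/13) = -4/9 + 1/117 = -17/39 ≈ -0.43590)
n = 6 (n = 6*1 = 6)
g(r, z) = 6*z - 17*r/39 (g(r, z) = -17*r/39 + 6*z = 6*z - 17*r/39)
14 - 123*g(6, 11) = 14 - 123*(6*11 - 17/39*6) = 14 - 123*(66 - 34/13) = 14 - 123*824/13 = 14 - 101352/13 = -101170/13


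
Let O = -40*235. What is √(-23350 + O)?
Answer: 5*I*√1310 ≈ 180.97*I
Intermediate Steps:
O = -9400 (O = -1*9400 = -9400)
√(-23350 + O) = √(-23350 - 9400) = √(-32750) = 5*I*√1310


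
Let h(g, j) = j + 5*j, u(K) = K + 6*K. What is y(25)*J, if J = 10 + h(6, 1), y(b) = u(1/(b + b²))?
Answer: 56/325 ≈ 0.17231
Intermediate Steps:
u(K) = 7*K
h(g, j) = 6*j
y(b) = 7/(b + b²)
J = 16 (J = 10 + 6*1 = 10 + 6 = 16)
y(25)*J = (7/(25*(1 + 25)))*16 = (7*(1/25)/26)*16 = (7*(1/25)*(1/26))*16 = (7/650)*16 = 56/325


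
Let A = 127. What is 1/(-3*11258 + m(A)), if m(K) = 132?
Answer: -1/33642 ≈ -2.9725e-5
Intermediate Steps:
1/(-3*11258 + m(A)) = 1/(-3*11258 + 132) = 1/(-33774 + 132) = 1/(-33642) = -1/33642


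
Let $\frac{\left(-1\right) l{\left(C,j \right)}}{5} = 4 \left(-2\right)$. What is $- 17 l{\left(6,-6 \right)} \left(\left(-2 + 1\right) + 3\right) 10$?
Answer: $-13600$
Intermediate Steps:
$l{\left(C,j \right)} = 40$ ($l{\left(C,j \right)} = - 5 \cdot 4 \left(-2\right) = \left(-5\right) \left(-8\right) = 40$)
$- 17 l{\left(6,-6 \right)} \left(\left(-2 + 1\right) + 3\right) 10 = \left(-17\right) 40 \left(\left(-2 + 1\right) + 3\right) 10 = - 680 \left(-1 + 3\right) 10 = - 680 \cdot 2 \cdot 10 = \left(-680\right) 20 = -13600$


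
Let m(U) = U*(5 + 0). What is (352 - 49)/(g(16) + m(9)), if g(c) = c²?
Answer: 303/301 ≈ 1.0066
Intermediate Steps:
m(U) = 5*U (m(U) = U*5 = 5*U)
(352 - 49)/(g(16) + m(9)) = (352 - 49)/(16² + 5*9) = 303/(256 + 45) = 303/301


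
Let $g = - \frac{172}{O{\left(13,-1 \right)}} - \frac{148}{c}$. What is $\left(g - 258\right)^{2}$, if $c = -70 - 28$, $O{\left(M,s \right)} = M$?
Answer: $\frac{29519363344}{405769} \approx 72749.0$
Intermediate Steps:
$c = -98$ ($c = -70 - 28 = -98$)
$g = - \frac{7466}{637}$ ($g = - \frac{172}{13} - \frac{148}{-98} = \left(-172\right) \frac{1}{13} - - \frac{74}{49} = - \frac{172}{13} + \frac{74}{49} = - \frac{7466}{637} \approx -11.721$)
$\left(g - 258\right)^{2} = \left(- \frac{7466}{637} - 258\right)^{2} = \left(- \frac{171812}{637}\right)^{2} = \frac{29519363344}{405769}$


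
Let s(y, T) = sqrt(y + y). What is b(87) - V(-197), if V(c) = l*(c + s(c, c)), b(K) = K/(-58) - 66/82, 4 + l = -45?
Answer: -791735/82 + 49*I*sqrt(394) ≈ -9655.3 + 972.62*I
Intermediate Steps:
l = -49 (l = -4 - 45 = -49)
b(K) = -33/41 - K/58 (b(K) = K*(-1/58) - 66*1/82 = -K/58 - 33/41 = -33/41 - K/58)
s(y, T) = sqrt(2)*sqrt(y) (s(y, T) = sqrt(2*y) = sqrt(2)*sqrt(y))
V(c) = -49*c - 49*sqrt(2)*sqrt(c) (V(c) = -49*(c + sqrt(2)*sqrt(c)) = -49*c - 49*sqrt(2)*sqrt(c))
b(87) - V(-197) = (-33/41 - 1/58*87) - (-49*(-197) - 49*sqrt(2)*sqrt(-197)) = (-33/41 - 3/2) - (9653 - 49*sqrt(2)*I*sqrt(197)) = -189/82 - (9653 - 49*I*sqrt(394)) = -189/82 + (-9653 + 49*I*sqrt(394)) = -791735/82 + 49*I*sqrt(394)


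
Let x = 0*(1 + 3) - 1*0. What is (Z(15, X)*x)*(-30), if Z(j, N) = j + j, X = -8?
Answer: 0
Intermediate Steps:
Z(j, N) = 2*j
x = 0 (x = 0*4 + 0 = 0 + 0 = 0)
(Z(15, X)*x)*(-30) = ((2*15)*0)*(-30) = (30*0)*(-30) = 0*(-30) = 0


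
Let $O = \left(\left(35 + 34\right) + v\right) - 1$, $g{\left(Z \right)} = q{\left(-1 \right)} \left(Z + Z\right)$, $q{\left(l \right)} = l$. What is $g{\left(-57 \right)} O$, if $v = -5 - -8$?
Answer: $8094$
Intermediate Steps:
$v = 3$ ($v = -5 + 8 = 3$)
$g{\left(Z \right)} = - 2 Z$ ($g{\left(Z \right)} = - (Z + Z) = - 2 Z$)
$O = 71$ ($O = \left(\left(35 + 34\right) + 3\right) - 1 = \left(69 + 3\right) - 1 = 72 - 1 = 71$)
$g{\left(-57 \right)} O = \left(-2\right) \left(-57\right) 71 = 114 \cdot 71 = 8094$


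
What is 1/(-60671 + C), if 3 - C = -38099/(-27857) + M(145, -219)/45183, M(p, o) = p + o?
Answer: -1258662831/76362275996807 ≈ -1.6483e-5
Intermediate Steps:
M(p, o) = o + p
C = 2056622794/1258662831 (C = 3 - (-38099/(-27857) + (-219 + 145)/45183) = 3 - (-38099*(-1/27857) - 74*1/45183) = 3 - (38099/27857 - 74/45183) = 3 - 1*1719365699/1258662831 = 3 - 1719365699/1258662831 = 2056622794/1258662831 ≈ 1.6340)
1/(-60671 + C) = 1/(-60671 + 2056622794/1258662831) = 1/(-76362275996807/1258662831) = -1258662831/76362275996807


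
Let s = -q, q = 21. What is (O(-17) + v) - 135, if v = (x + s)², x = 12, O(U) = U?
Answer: -71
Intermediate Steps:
s = -21 (s = -1*21 = -21)
v = 81 (v = (12 - 21)² = (-9)² = 81)
(O(-17) + v) - 135 = (-17 + 81) - 135 = 64 - 135 = -71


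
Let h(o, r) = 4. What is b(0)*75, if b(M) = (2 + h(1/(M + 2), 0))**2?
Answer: 2700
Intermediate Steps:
b(M) = 36 (b(M) = (2 + 4)**2 = 6**2 = 36)
b(0)*75 = 36*75 = 2700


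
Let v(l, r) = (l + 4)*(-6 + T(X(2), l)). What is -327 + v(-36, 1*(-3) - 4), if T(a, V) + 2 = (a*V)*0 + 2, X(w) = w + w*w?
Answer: -135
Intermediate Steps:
X(w) = w + w²
T(a, V) = 0 (T(a, V) = -2 + ((a*V)*0 + 2) = -2 + ((V*a)*0 + 2) = -2 + (0 + 2) = -2 + 2 = 0)
v(l, r) = -24 - 6*l (v(l, r) = (l + 4)*(-6 + 0) = (4 + l)*(-6) = -24 - 6*l)
-327 + v(-36, 1*(-3) - 4) = -327 + (-24 - 6*(-36)) = -327 + (-24 + 216) = -327 + 192 = -135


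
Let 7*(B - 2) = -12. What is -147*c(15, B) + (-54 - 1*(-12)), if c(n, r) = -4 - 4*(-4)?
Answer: -1806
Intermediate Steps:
B = 2/7 (B = 2 + (1/7)*(-12) = 2 - 12/7 = 2/7 ≈ 0.28571)
c(n, r) = 12 (c(n, r) = -4 + 16 = 12)
-147*c(15, B) + (-54 - 1*(-12)) = -147*12 + (-54 - 1*(-12)) = -1764 + (-54 + 12) = -1764 - 42 = -1806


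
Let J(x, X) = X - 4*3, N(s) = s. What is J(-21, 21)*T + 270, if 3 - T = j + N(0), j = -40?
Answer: 657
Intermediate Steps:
J(x, X) = -12 + X (J(x, X) = X - 12 = -12 + X)
T = 43 (T = 3 - (-40 + 0) = 3 - 1*(-40) = 3 + 40 = 43)
J(-21, 21)*T + 270 = (-12 + 21)*43 + 270 = 9*43 + 270 = 387 + 270 = 657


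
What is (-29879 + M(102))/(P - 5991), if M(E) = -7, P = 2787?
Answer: 4981/534 ≈ 9.3277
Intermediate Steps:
(-29879 + M(102))/(P - 5991) = (-29879 - 7)/(2787 - 5991) = -29886/(-3204) = -29886*(-1/3204) = 4981/534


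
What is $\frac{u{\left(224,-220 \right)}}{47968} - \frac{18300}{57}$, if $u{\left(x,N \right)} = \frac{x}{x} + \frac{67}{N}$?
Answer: $- \frac{64373053093}{200506240} \approx -321.05$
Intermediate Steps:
$u{\left(x,N \right)} = 1 + \frac{67}{N}$
$\frac{u{\left(224,-220 \right)}}{47968} - \frac{18300}{57} = \frac{\frac{1}{-220} \left(67 - 220\right)}{47968} - \frac{18300}{57} = \left(- \frac{1}{220}\right) \left(-153\right) \frac{1}{47968} - \frac{6100}{19} = \frac{153}{220} \cdot \frac{1}{47968} - \frac{6100}{19} = \frac{153}{10552960} - \frac{6100}{19} = - \frac{64373053093}{200506240}$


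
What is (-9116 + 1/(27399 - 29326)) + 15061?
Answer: 11456014/1927 ≈ 5945.0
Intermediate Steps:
(-9116 + 1/(27399 - 29326)) + 15061 = (-9116 + 1/(-1927)) + 15061 = (-9116 - 1/1927) + 15061 = -17566533/1927 + 15061 = 11456014/1927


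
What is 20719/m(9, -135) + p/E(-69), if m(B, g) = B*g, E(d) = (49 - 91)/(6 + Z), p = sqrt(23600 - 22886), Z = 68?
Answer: -20719/1215 - 37*sqrt(714)/21 ≈ -64.132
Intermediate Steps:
p = sqrt(714) ≈ 26.721
E(d) = -21/37 (E(d) = (49 - 91)/(6 + 68) = -42/74 = -42*1/74 = -21/37)
20719/m(9, -135) + p/E(-69) = 20719/((9*(-135))) + sqrt(714)/(-21/37) = 20719/(-1215) + sqrt(714)*(-37/21) = 20719*(-1/1215) - 37*sqrt(714)/21 = -20719/1215 - 37*sqrt(714)/21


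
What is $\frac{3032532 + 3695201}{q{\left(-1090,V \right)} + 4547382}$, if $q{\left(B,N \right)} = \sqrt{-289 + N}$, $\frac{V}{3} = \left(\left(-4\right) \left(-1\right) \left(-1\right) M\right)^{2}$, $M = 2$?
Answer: $\frac{30593571945006}{20678683054021} - \frac{6727733 i \sqrt{97}}{20678683054021} \approx 1.4795 - 3.2043 \cdot 10^{-6} i$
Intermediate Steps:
$V = 192$ ($V = 3 \left(\left(-4\right) \left(-1\right) \left(-1\right) 2\right)^{2} = 3 \left(4 \left(-1\right) 2\right)^{2} = 3 \left(\left(-4\right) 2\right)^{2} = 3 \left(-8\right)^{2} = 3 \cdot 64 = 192$)
$\frac{3032532 + 3695201}{q{\left(-1090,V \right)} + 4547382} = \frac{3032532 + 3695201}{\sqrt{-289 + 192} + 4547382} = \frac{6727733}{\sqrt{-97} + 4547382} = \frac{6727733}{i \sqrt{97} + 4547382} = \frac{6727733}{4547382 + i \sqrt{97}}$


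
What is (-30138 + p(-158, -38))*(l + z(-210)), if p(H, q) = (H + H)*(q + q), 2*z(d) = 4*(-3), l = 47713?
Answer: -292062254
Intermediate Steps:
z(d) = -6 (z(d) = (4*(-3))/2 = (½)*(-12) = -6)
p(H, q) = 4*H*q (p(H, q) = (2*H)*(2*q) = 4*H*q)
(-30138 + p(-158, -38))*(l + z(-210)) = (-30138 + 4*(-158)*(-38))*(47713 - 6) = (-30138 + 24016)*47707 = -6122*47707 = -292062254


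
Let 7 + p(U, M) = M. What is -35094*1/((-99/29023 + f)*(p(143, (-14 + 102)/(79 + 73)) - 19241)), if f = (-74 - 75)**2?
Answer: 9676065039/117817804133162 ≈ 8.2127e-5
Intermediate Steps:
p(U, M) = -7 + M
f = 22201 (f = (-149)**2 = 22201)
-35094*1/((-99/29023 + f)*(p(143, (-14 + 102)/(79 + 73)) - 19241)) = -35094*1/((-99/29023 + 22201)*((-7 + (-14 + 102)/(79 + 73)) - 19241)) = -35094*1/((-99*1/29023 + 22201)*((-7 + 88/152) - 19241)) = -35094*1/((-99/29023 + 22201)*((-7 + 88*(1/152)) - 19241)) = -35094*29023/(644339524*((-7 + 11/19) - 19241)) = -35094*29023/(644339524*(-122/19 - 19241)) = -35094/((644339524/29023)*(-365701/19)) = -35094/(-235635608266324/551437) = -35094*(-551437/235635608266324) = 9676065039/117817804133162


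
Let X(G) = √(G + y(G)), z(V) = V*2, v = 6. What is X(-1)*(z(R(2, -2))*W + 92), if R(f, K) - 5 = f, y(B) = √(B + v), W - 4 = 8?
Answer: 260*√(-1 + √5) ≈ 289.06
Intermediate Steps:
W = 12 (W = 4 + 8 = 12)
y(B) = √(6 + B) (y(B) = √(B + 6) = √(6 + B))
R(f, K) = 5 + f
z(V) = 2*V
X(G) = √(G + √(6 + G))
X(-1)*(z(R(2, -2))*W + 92) = √(-1 + √(6 - 1))*((2*(5 + 2))*12 + 92) = √(-1 + √5)*((2*7)*12 + 92) = √(-1 + √5)*(14*12 + 92) = √(-1 + √5)*(168 + 92) = √(-1 + √5)*260 = 260*√(-1 + √5)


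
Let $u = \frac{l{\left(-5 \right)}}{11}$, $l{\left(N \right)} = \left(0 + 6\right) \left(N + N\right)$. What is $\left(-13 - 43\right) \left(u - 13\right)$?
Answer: $\frac{11368}{11} \approx 1033.5$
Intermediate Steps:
$l{\left(N \right)} = 12 N$ ($l{\left(N \right)} = 6 \cdot 2 N = 12 N$)
$u = - \frac{60}{11}$ ($u = \frac{12 \left(-5\right)}{11} = \left(-60\right) \frac{1}{11} = - \frac{60}{11} \approx -5.4545$)
$\left(-13 - 43\right) \left(u - 13\right) = \left(-13 - 43\right) \left(- \frac{60}{11} - 13\right) = - 56 \left(- \frac{60}{11} - 13\right) = \left(-56\right) \left(- \frac{203}{11}\right) = \frac{11368}{11}$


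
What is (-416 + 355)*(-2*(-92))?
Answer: -11224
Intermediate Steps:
(-416 + 355)*(-2*(-92)) = -61*184 = -11224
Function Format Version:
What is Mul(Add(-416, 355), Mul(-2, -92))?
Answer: -11224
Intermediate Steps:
Mul(Add(-416, 355), Mul(-2, -92)) = Mul(-61, 184) = -11224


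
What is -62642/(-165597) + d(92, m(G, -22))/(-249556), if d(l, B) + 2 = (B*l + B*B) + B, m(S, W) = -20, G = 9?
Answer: 7937394883/20662862466 ≈ 0.38414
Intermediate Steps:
d(l, B) = -2 + B + B² + B*l (d(l, B) = -2 + ((B*l + B*B) + B) = -2 + ((B*l + B²) + B) = -2 + ((B² + B*l) + B) = -2 + (B + B² + B*l) = -2 + B + B² + B*l)
-62642/(-165597) + d(92, m(G, -22))/(-249556) = -62642/(-165597) + (-2 - 20 + (-20)² - 20*92)/(-249556) = -62642*(-1/165597) + (-2 - 20 + 400 - 1840)*(-1/249556) = 62642/165597 - 1462*(-1/249556) = 62642/165597 + 731/124778 = 7937394883/20662862466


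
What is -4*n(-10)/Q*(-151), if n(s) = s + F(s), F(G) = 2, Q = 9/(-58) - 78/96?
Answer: 2242048/449 ≈ 4993.4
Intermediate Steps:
Q = -449/464 (Q = 9*(-1/58) - 78*1/96 = -9/58 - 13/16 = -449/464 ≈ -0.96767)
n(s) = 2 + s (n(s) = s + 2 = 2 + s)
-4*n(-10)/Q*(-151) = -4*(2 - 10)/(-449/464)*(-151) = -(-32)*(-464)/449*(-151) = -4*3712/449*(-151) = -14848/449*(-151) = 2242048/449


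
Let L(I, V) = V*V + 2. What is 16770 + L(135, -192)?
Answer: 53636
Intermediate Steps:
L(I, V) = 2 + V² (L(I, V) = V² + 2 = 2 + V²)
16770 + L(135, -192) = 16770 + (2 + (-192)²) = 16770 + (2 + 36864) = 16770 + 36866 = 53636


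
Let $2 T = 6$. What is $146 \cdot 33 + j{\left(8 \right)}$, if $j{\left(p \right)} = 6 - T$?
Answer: $4821$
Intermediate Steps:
$T = 3$ ($T = \frac{1}{2} \cdot 6 = 3$)
$j{\left(p \right)} = 3$ ($j{\left(p \right)} = 6 - 3 = 3$)
$146 \cdot 33 + j{\left(8 \right)} = 146 \cdot 33 + 3 = 4818 + 3 = 4821$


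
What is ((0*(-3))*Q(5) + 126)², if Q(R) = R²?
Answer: 15876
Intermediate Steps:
((0*(-3))*Q(5) + 126)² = ((0*(-3))*5² + 126)² = (0*25 + 126)² = (0 + 126)² = 126² = 15876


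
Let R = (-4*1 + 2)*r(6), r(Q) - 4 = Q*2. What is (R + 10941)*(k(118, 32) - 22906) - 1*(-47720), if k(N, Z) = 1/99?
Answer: -24733538657/99 ≈ -2.4983e+8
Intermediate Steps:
r(Q) = 4 + 2*Q (r(Q) = 4 + Q*2 = 4 + 2*Q)
k(N, Z) = 1/99
R = -32 (R = (-4*1 + 2)*(4 + 2*6) = (-4 + 2)*(4 + 12) = -2*16 = -32)
(R + 10941)*(k(118, 32) - 22906) - 1*(-47720) = (-32 + 10941)*(1/99 - 22906) - 1*(-47720) = 10909*(-2267693/99) + 47720 = -24738262937/99 + 47720 = -24733538657/99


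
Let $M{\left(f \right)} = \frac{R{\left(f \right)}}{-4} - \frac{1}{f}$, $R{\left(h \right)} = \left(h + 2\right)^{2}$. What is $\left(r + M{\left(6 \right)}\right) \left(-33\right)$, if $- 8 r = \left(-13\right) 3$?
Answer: $\frac{2981}{8} \approx 372.63$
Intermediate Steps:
$R{\left(h \right)} = \left(2 + h\right)^{2}$
$M{\left(f \right)} = - \frac{1}{f} - \frac{\left(2 + f\right)^{2}}{4}$ ($M{\left(f \right)} = \frac{\left(2 + f\right)^{2}}{-4} - \frac{1}{f} = \left(2 + f\right)^{2} \left(- \frac{1}{4}\right) - \frac{1}{f} = - \frac{\left(2 + f\right)^{2}}{4} - \frac{1}{f} = - \frac{1}{f} - \frac{\left(2 + f\right)^{2}}{4}$)
$r = \frac{39}{8}$ ($r = - \frac{\left(-13\right) 3}{8} = \left(- \frac{1}{8}\right) \left(-39\right) = \frac{39}{8} \approx 4.875$)
$\left(r + M{\left(6 \right)}\right) \left(-33\right) = \left(\frac{39}{8} - \left(\frac{1}{6} + \frac{\left(2 + 6\right)^{2}}{4}\right)\right) \left(-33\right) = \left(\frac{39}{8} - \left(\frac{1}{6} + \frac{8^{2}}{4}\right)\right) \left(-33\right) = \left(\frac{39}{8} - \frac{97}{6}\right) \left(-33\right) = \left(- \frac{271}{24}\right) \left(-33\right) = \frac{2981}{8}$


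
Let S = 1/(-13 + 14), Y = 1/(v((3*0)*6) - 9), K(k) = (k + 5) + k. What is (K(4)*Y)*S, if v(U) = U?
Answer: -13/9 ≈ -1.4444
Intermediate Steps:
K(k) = 5 + 2*k (K(k) = (5 + k) + k = 5 + 2*k)
Y = -1/9 (Y = 1/((3*0)*6 - 9) = 1/(0*6 - 9) = 1/(0 - 9) = 1/(-9) = -1/9 ≈ -0.11111)
S = 1 (S = 1/1 = 1)
(K(4)*Y)*S = ((5 + 2*4)*(-1/9))*1 = ((5 + 8)*(-1/9))*1 = (13*(-1/9))*1 = -13/9*1 = -13/9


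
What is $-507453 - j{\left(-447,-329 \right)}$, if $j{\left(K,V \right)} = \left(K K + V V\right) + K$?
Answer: $-815056$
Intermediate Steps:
$j{\left(K,V \right)} = K + K^{2} + V^{2}$ ($j{\left(K,V \right)} = \left(K^{2} + V^{2}\right) + K = K + K^{2} + V^{2}$)
$-507453 - j{\left(-447,-329 \right)} = -507453 - \left(-447 + \left(-447\right)^{2} + \left(-329\right)^{2}\right) = -507453 - \left(-447 + 199809 + 108241\right) = -507453 - 307603 = -815056$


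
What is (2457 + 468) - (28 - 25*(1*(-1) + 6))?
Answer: 3022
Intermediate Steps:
(2457 + 468) - (28 - 25*(1*(-1) + 6)) = 2925 - (28 - 25*(-1 + 6)) = 2925 - (28 - 25*5) = 2925 - (28 - 125) = 2925 - 1*(-97) = 2925 + 97 = 3022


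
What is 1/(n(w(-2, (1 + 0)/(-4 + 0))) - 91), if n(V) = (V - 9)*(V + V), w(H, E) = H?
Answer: -1/47 ≈ -0.021277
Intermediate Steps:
n(V) = 2*V*(-9 + V) (n(V) = (-9 + V)*(2*V) = 2*V*(-9 + V))
1/(n(w(-2, (1 + 0)/(-4 + 0))) - 91) = 1/(2*(-2)*(-9 - 2) - 91) = 1/(2*(-2)*(-11) - 91) = 1/(44 - 91) = 1/(-47) = -1/47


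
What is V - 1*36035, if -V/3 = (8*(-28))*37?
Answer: -11171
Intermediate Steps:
V = 24864 (V = -3*8*(-28)*37 = -(-672)*37 = -3*(-8288) = 24864)
V - 1*36035 = 24864 - 1*36035 = 24864 - 36035 = -11171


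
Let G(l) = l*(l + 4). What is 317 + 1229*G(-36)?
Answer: 1416125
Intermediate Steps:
G(l) = l*(4 + l)
317 + 1229*G(-36) = 317 + 1229*(-36*(4 - 36)) = 317 + 1229*(-36*(-32)) = 317 + 1229*1152 = 317 + 1415808 = 1416125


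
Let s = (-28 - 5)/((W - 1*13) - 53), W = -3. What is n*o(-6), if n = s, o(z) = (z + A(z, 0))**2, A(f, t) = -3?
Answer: 891/23 ≈ 38.739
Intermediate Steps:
o(z) = (-3 + z)**2 (o(z) = (z - 3)**2 = (-3 + z)**2)
s = 11/23 (s = (-28 - 5)/((-3 - 1*13) - 53) = -33/((-3 - 13) - 53) = -33/(-16 - 53) = -33/(-69) = -33*(-1/69) = 11/23 ≈ 0.47826)
n = 11/23 ≈ 0.47826
n*o(-6) = 11*(-3 - 6)**2/23 = (11/23)*(-9)**2 = (11/23)*81 = 891/23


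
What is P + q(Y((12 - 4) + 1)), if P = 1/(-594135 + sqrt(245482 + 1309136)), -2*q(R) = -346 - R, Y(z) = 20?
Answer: 21532685261982/117664947869 - sqrt(1554618)/352994843607 ≈ 183.00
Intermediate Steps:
q(R) = 173 + R/2 (q(R) = -(-346 - R)/2 = 173 + R/2)
P = 1/(-594135 + sqrt(1554618)) ≈ -1.6867e-6
P + q(Y((12 - 4) + 1)) = (-198045/117664947869 - sqrt(1554618)/352994843607) + (173 + (1/2)*20) = (-198045/117664947869 - sqrt(1554618)/352994843607) + (173 + 10) = (-198045/117664947869 - sqrt(1554618)/352994843607) + 183 = 21532685261982/117664947869 - sqrt(1554618)/352994843607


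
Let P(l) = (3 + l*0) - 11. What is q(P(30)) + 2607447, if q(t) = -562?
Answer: 2606885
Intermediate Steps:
P(l) = -8 (P(l) = (3 + 0) - 11 = 3 - 11 = -8)
q(P(30)) + 2607447 = -562 + 2607447 = 2606885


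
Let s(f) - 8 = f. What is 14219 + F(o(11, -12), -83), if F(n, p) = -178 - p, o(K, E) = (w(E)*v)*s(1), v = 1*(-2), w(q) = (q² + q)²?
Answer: 14124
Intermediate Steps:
s(f) = 8 + f
w(q) = (q + q²)²
v = -2
o(K, E) = -18*E²*(1 + E)² (o(K, E) = ((E²*(1 + E)²)*(-2))*(8 + 1) = -2*E²*(1 + E)²*9 = -18*E²*(1 + E)²)
14219 + F(o(11, -12), -83) = 14219 + (-178 - 1*(-83)) = 14219 + (-178 + 83) = 14219 - 95 = 14124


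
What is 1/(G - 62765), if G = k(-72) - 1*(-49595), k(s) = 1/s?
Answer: -72/948241 ≈ -7.5930e-5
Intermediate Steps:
G = 3570839/72 (G = 1/(-72) - 1*(-49595) = -1/72 + 49595 = 3570839/72 ≈ 49595.)
1/(G - 62765) = 1/(3570839/72 - 62765) = 1/(-948241/72) = -72/948241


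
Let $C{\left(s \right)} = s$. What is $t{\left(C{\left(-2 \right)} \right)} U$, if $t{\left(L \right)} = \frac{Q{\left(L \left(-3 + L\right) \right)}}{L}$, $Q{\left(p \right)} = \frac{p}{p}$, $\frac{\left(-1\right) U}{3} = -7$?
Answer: $- \frac{21}{2} \approx -10.5$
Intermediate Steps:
$U = 21$ ($U = \left(-3\right) \left(-7\right) = 21$)
$Q{\left(p \right)} = 1$
$t{\left(L \right)} = \frac{1}{L}$ ($t{\left(L \right)} = 1 \frac{1}{L} = \frac{1}{L}$)
$t{\left(C{\left(-2 \right)} \right)} U = \frac{1}{-2} \cdot 21 = \left(- \frac{1}{2}\right) 21 = - \frac{21}{2}$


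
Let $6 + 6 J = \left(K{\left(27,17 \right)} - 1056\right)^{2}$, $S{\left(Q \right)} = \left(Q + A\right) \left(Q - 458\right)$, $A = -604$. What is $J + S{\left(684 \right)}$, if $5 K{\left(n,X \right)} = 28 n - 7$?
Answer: $\frac{23241811}{150} \approx 1.5495 \cdot 10^{5}$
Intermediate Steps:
$K{\left(n,X \right)} = - \frac{7}{5} + \frac{28 n}{5}$ ($K{\left(n,X \right)} = \frac{28 n - 7}{5} = \frac{-7 + 28 n}{5} = - \frac{7}{5} + \frac{28 n}{5}$)
$S{\left(Q \right)} = \left(-604 + Q\right) \left(-458 + Q\right)$ ($S{\left(Q \right)} = \left(Q - 604\right) \left(Q - 458\right) = \left(-604 + Q\right) \left(-458 + Q\right)$)
$J = \frac{20529811}{150}$ ($J = -1 + \frac{\left(\left(- \frac{7}{5} + \frac{28}{5} \cdot 27\right) - 1056\right)^{2}}{6} = -1 + \frac{\left(\left(- \frac{7}{5} + \frac{756}{5}\right) - 1056\right)^{2}}{6} = -1 + \frac{\left(\frac{749}{5} - 1056\right)^{2}}{6} = -1 + \frac{\left(- \frac{4531}{5}\right)^{2}}{6} = -1 + \frac{1}{6} \cdot \frac{20529961}{25} = -1 + \frac{20529961}{150} = \frac{20529811}{150} \approx 1.3687 \cdot 10^{5}$)
$J + S{\left(684 \right)} = \frac{20529811}{150} + \left(276632 + 684^{2} - 726408\right) = \frac{20529811}{150} + \left(276632 + 467856 - 726408\right) = \frac{20529811}{150} + 18080 = \frac{23241811}{150}$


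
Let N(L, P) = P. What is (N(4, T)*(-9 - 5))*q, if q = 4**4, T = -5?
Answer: 17920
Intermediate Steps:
q = 256
(N(4, T)*(-9 - 5))*q = -5*(-9 - 5)*256 = -5*(-14)*256 = 70*256 = 17920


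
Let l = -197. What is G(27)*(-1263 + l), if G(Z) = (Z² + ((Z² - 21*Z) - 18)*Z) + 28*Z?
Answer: -7844580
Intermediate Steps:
G(Z) = Z² + 28*Z + Z*(-18 + Z² - 21*Z) (G(Z) = (Z² + (-18 + Z² - 21*Z)*Z) + 28*Z = (Z² + Z*(-18 + Z² - 21*Z)) + 28*Z = Z² + 28*Z + Z*(-18 + Z² - 21*Z))
G(27)*(-1263 + l) = (27*(10 + 27² - 20*27))*(-1263 - 197) = (27*(10 + 729 - 540))*(-1460) = (27*199)*(-1460) = 5373*(-1460) = -7844580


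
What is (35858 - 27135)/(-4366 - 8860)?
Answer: -8723/13226 ≈ -0.65953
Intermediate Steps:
(35858 - 27135)/(-4366 - 8860) = 8723/(-13226) = 8723*(-1/13226) = -8723/13226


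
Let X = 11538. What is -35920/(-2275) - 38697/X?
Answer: 21760619/1749930 ≈ 12.435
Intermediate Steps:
-35920/(-2275) - 38697/X = -35920/(-2275) - 38697/11538 = -35920*(-1/2275) - 38697*1/11538 = 7184/455 - 12899/3846 = 21760619/1749930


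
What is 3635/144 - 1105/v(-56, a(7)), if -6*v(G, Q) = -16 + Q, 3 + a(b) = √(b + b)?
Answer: -16878335/49968 - 6630*√14/347 ≈ -409.27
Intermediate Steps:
a(b) = -3 + √2*√b (a(b) = -3 + √(b + b) = -3 + √(2*b) = -3 + √2*√b)
v(G, Q) = 8/3 - Q/6 (v(G, Q) = -(-16 + Q)/6 = 8/3 - Q/6)
3635/144 - 1105/v(-56, a(7)) = 3635/144 - 1105/(8/3 - (-3 + √2*√7)/6) = 3635*(1/144) - 1105/(8/3 - (-3 + √14)/6) = 3635/144 - 1105/(8/3 + (½ - √14/6)) = 3635/144 - 1105/(19/6 - √14/6)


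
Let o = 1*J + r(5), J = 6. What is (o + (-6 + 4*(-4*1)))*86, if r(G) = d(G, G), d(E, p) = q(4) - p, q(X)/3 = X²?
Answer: 2322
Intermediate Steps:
q(X) = 3*X²
d(E, p) = 48 - p (d(E, p) = 3*4² - p = 3*16 - p = 48 - p)
r(G) = 48 - G
o = 49 (o = 1*6 + (48 - 1*5) = 6 + (48 - 5) = 6 + 43 = 49)
(o + (-6 + 4*(-4*1)))*86 = (49 + (-6 + 4*(-4*1)))*86 = (49 + (-6 + 4*(-4)))*86 = (49 + (-6 - 16))*86 = (49 - 22)*86 = 27*86 = 2322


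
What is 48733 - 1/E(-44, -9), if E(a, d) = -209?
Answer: 10185198/209 ≈ 48733.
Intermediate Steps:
48733 - 1/E(-44, -9) = 48733 - 1/(-209) = 48733 - 1*(-1/209) = 48733 + 1/209 = 10185198/209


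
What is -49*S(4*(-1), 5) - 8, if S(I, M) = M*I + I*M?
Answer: 1952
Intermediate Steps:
S(I, M) = 2*I*M (S(I, M) = I*M + I*M = 2*I*M)
-49*S(4*(-1), 5) - 8 = -98*4*(-1)*5 - 8 = -98*(-4)*5 - 8 = -49*(-40) - 8 = 1960 - 8 = 1952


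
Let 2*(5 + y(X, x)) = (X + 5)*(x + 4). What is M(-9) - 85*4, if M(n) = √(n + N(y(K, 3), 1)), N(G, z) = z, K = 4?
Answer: -340 + 2*I*√2 ≈ -340.0 + 2.8284*I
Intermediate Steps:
y(X, x) = -5 + (4 + x)*(5 + X)/2 (y(X, x) = -5 + ((X + 5)*(x + 4))/2 = -5 + ((5 + X)*(4 + x))/2 = -5 + ((4 + x)*(5 + X))/2 = -5 + (4 + x)*(5 + X)/2)
M(n) = √(1 + n) (M(n) = √(n + 1) = √(1 + n))
M(-9) - 85*4 = √(1 - 9) - 85*4 = √(-8) - 340 = 2*I*√2 - 340 = -340 + 2*I*√2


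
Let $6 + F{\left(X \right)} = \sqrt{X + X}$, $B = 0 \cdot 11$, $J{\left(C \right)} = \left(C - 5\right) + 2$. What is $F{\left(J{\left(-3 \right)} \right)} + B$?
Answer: $-6 + 2 i \sqrt{3} \approx -6.0 + 3.4641 i$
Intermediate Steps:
$J{\left(C \right)} = -3 + C$ ($J{\left(C \right)} = \left(-5 + C\right) + 2 = -3 + C$)
$B = 0$
$F{\left(X \right)} = -6 + \sqrt{2} \sqrt{X}$ ($F{\left(X \right)} = -6 + \sqrt{X + X} = -6 + \sqrt{2 X} = -6 + \sqrt{2} \sqrt{X}$)
$F{\left(J{\left(-3 \right)} \right)} + B = \left(-6 + \sqrt{2} \sqrt{-3 - 3}\right) + 0 = \left(-6 + \sqrt{2} \sqrt{-6}\right) + 0 = \left(-6 + \sqrt{2} i \sqrt{6}\right) + 0 = \left(-6 + 2 i \sqrt{3}\right) + 0 = -6 + 2 i \sqrt{3}$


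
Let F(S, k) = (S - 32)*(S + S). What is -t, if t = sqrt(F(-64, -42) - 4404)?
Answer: -6*sqrt(219) ≈ -88.792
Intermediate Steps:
F(S, k) = 2*S*(-32 + S) (F(S, k) = (-32 + S)*(2*S) = 2*S*(-32 + S))
t = 6*sqrt(219) (t = sqrt(2*(-64)*(-32 - 64) - 4404) = sqrt(2*(-64)*(-96) - 4404) = sqrt(12288 - 4404) = sqrt(7884) = 6*sqrt(219) ≈ 88.792)
-t = -6*sqrt(219)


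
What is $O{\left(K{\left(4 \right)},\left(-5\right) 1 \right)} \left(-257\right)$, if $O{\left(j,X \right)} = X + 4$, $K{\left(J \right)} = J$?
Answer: $257$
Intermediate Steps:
$O{\left(j,X \right)} = 4 + X$
$O{\left(K{\left(4 \right)},\left(-5\right) 1 \right)} \left(-257\right) = \left(4 - 5\right) \left(-257\right) = \left(-1\right) \left(-257\right) = 257$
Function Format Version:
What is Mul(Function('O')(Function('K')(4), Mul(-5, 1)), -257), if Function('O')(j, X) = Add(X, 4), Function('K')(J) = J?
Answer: 257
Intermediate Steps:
Function('O')(j, X) = Add(4, X)
Mul(Function('O')(Function('K')(4), Mul(-5, 1)), -257) = Mul(Add(4, Mul(-5, 1)), -257) = Mul(Add(4, -5), -257) = Mul(-1, -257) = 257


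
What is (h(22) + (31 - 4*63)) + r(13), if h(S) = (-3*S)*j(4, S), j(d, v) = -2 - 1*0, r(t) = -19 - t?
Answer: -121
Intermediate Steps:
j(d, v) = -2 (j(d, v) = -2 + 0 = -2)
h(S) = 6*S (h(S) = -3*S*(-2) = 6*S)
(h(22) + (31 - 4*63)) + r(13) = (6*22 + (31 - 4*63)) + (-19 - 1*13) = (132 + (31 - 252)) + (-19 - 13) = (132 - 221) - 32 = -89 - 32 = -121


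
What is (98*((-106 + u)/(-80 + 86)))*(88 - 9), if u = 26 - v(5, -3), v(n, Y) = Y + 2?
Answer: -305809/3 ≈ -1.0194e+5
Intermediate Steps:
v(n, Y) = 2 + Y
u = 27 (u = 26 - (2 - 3) = 26 - 1*(-1) = 26 + 1 = 27)
(98*((-106 + u)/(-80 + 86)))*(88 - 9) = (98*((-106 + 27)/(-80 + 86)))*(88 - 9) = (98*(-79/6))*79 = -3871/3*79 = -305809/3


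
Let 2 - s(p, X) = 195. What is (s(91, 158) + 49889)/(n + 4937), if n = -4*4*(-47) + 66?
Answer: 49696/5755 ≈ 8.6353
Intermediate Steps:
s(p, X) = -193 (s(p, X) = 2 - 1*195 = 2 - 195 = -193)
n = 818 (n = -16*(-47) + 66 = 752 + 66 = 818)
(s(91, 158) + 49889)/(n + 4937) = (-193 + 49889)/(818 + 4937) = 49696/5755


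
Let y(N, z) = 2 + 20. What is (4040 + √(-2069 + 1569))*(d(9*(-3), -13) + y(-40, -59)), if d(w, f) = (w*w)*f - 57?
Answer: -38428480 - 95120*I*√5 ≈ -3.8428e+7 - 2.1269e+5*I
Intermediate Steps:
d(w, f) = -57 + f*w² (d(w, f) = w²*f - 57 = f*w² - 57 = -57 + f*w²)
y(N, z) = 22
(4040 + √(-2069 + 1569))*(d(9*(-3), -13) + y(-40, -59)) = (4040 + √(-2069 + 1569))*((-57 - 13*(9*(-3))²) + 22) = (4040 + √(-500))*((-57 - 13*(-27)²) + 22) = (4040 + 10*I*√5)*((-57 - 13*729) + 22) = (4040 + 10*I*√5)*((-57 - 9477) + 22) = (4040 + 10*I*√5)*(-9534 + 22) = (4040 + 10*I*√5)*(-9512) = -38428480 - 95120*I*√5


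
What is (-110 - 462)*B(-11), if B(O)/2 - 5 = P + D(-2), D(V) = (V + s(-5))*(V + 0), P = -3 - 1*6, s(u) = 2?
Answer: 4576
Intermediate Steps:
P = -9 (P = -3 - 6 = -9)
D(V) = V*(2 + V) (D(V) = (V + 2)*(V + 0) = (2 + V)*V = V*(2 + V))
B(O) = -8 (B(O) = 10 + 2*(-9 - 2*(2 - 2)) = 10 + 2*(-9 - 2*0) = 10 + 2*(-9 + 0) = 10 + 2*(-9) = 10 - 18 = -8)
(-110 - 462)*B(-11) = (-110 - 462)*(-8) = -572*(-8) = 4576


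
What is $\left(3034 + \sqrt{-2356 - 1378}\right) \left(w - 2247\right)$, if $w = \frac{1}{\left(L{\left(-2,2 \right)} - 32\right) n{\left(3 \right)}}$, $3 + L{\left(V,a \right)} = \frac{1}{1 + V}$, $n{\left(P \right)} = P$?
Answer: $- \frac{368141009}{54} - \frac{242677 i \sqrt{3734}}{108} \approx -6.8174 \cdot 10^{6} - 1.3731 \cdot 10^{5} i$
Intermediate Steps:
$L{\left(V,a \right)} = -3 + \frac{1}{1 + V}$
$w = - \frac{1}{108}$ ($w = \frac{1}{\left(\frac{-2 - -6}{1 - 2} - 32\right) 3} = \frac{1}{\left(\frac{-2 + 6}{-1} - 32\right) 3} = \frac{1}{\left(\left(-1\right) 4 - 32\right) 3} = \frac{1}{\left(-4 - 32\right) 3} = \frac{1}{\left(-36\right) 3} = \frac{1}{-108} = - \frac{1}{108} \approx -0.0092593$)
$\left(3034 + \sqrt{-2356 - 1378}\right) \left(w - 2247\right) = \left(3034 + \sqrt{-2356 - 1378}\right) \left(- \frac{1}{108} - 2247\right) = \left(3034 + \sqrt{-3734}\right) \left(- \frac{242677}{108}\right) = \left(3034 + i \sqrt{3734}\right) \left(- \frac{242677}{108}\right) = - \frac{368141009}{54} - \frac{242677 i \sqrt{3734}}{108}$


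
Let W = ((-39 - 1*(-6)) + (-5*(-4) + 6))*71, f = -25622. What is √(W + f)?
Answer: I*√26119 ≈ 161.61*I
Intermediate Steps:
W = -497 (W = ((-39 + 6) + (20 + 6))*71 = (-33 + 26)*71 = -7*71 = -497)
√(W + f) = √(-497 - 25622) = √(-26119) = I*√26119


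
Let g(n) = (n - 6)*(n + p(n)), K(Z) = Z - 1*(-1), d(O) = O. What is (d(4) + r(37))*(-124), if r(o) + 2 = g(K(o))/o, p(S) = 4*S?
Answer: -763096/37 ≈ -20624.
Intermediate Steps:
K(Z) = 1 + Z (K(Z) = Z + 1 = 1 + Z)
g(n) = 5*n*(-6 + n) (g(n) = (n - 6)*(n + 4*n) = (-6 + n)*(5*n) = 5*n*(-6 + n))
r(o) = -2 + 5*(1 + o)*(-5 + o)/o (r(o) = -2 + (5*(1 + o)*(-6 + (1 + o)))/o = -2 + (5*(1 + o)*(-5 + o))/o = -2 + 5*(1 + o)*(-5 + o)/o)
(d(4) + r(37))*(-124) = (4 + (-22 - 25/37 + 5*37))*(-124) = (4 + (-22 - 25*1/37 + 185))*(-124) = (4 + (-22 - 25/37 + 185))*(-124) = (4 + 6006/37)*(-124) = (6154/37)*(-124) = -763096/37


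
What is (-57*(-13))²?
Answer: 549081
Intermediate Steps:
(-57*(-13))² = 741² = 549081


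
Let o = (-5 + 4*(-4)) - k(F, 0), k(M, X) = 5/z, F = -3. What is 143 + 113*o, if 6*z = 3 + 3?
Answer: -2795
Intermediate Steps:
z = 1 (z = (3 + 3)/6 = (⅙)*6 = 1)
k(M, X) = 5 (k(M, X) = 5/1 = 5*1 = 5)
o = -26 (o = (-5 + 4*(-4)) - 1*5 = (-5 - 16) - 5 = -21 - 5 = -26)
143 + 113*o = 143 + 113*(-26) = 143 - 2938 = -2795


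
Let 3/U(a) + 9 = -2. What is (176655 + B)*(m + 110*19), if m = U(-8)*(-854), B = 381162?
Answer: 14253339984/11 ≈ 1.2958e+9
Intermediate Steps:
U(a) = -3/11 (U(a) = 3/(-9 - 2) = 3/(-11) = 3*(-1/11) = -3/11)
m = 2562/11 (m = -3/11*(-854) = 2562/11 ≈ 232.91)
(176655 + B)*(m + 110*19) = (176655 + 381162)*(2562/11 + 110*19) = 557817*(2562/11 + 2090) = 557817*(25552/11) = 14253339984/11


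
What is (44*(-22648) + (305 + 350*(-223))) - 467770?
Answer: -1542027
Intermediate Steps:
(44*(-22648) + (305 + 350*(-223))) - 467770 = (-996512 + (305 - 78050)) - 467770 = (-996512 - 77745) - 467770 = -1074257 - 467770 = -1542027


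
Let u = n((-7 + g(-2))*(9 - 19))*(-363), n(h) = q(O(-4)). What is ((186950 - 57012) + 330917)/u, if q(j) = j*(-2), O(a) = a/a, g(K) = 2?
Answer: 460855/726 ≈ 634.79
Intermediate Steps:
O(a) = 1
q(j) = -2*j
n(h) = -2 (n(h) = -2*1 = -2)
u = 726 (u = -2*(-363) = 726)
((186950 - 57012) + 330917)/u = ((186950 - 57012) + 330917)/726 = (129938 + 330917)*(1/726) = 460855*(1/726) = 460855/726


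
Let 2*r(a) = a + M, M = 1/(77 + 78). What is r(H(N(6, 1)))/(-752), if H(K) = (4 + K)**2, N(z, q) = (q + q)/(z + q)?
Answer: -139549/11422880 ≈ -0.012217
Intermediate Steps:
N(z, q) = 2*q/(q + z) (N(z, q) = (2*q)/(q + z) = 2*q/(q + z))
M = 1/155 ≈ 0.0064516
r(a) = 1/310 + a/2 (r(a) = (a + 1/155)/2 = (1/155 + a)/2 = 1/310 + a/2)
r(H(N(6, 1)))/(-752) = (1/310 + (4 + 2*1/(1 + 6))**2/2)/(-752) = (1/310 + (4 + 2*1/7)**2/2)*(-1/752) = (1/310 + (4 + 2*1*(1/7))**2/2)*(-1/752) = (1/310 + (4 + 2/7)**2/2)*(-1/752) = (1/310 + (30/7)**2/2)*(-1/752) = (1/310 + (1/2)*(900/49))*(-1/752) = (1/310 + 450/49)*(-1/752) = (139549/15190)*(-1/752) = -139549/11422880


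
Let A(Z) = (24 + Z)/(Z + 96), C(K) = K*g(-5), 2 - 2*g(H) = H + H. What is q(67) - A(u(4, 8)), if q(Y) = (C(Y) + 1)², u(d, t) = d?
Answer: 4060218/25 ≈ 1.6241e+5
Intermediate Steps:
g(H) = 1 - H (g(H) = 1 - (H + H)/2 = 1 - H)
C(K) = 6*K (C(K) = K*(1 - 1*(-5)) = K*(1 + 5) = K*6 = 6*K)
q(Y) = (1 + 6*Y)² (q(Y) = (6*Y + 1)² = (1 + 6*Y)²)
A(Z) = (24 + Z)/(96 + Z)
q(67) - A(u(4, 8)) = (1 + 6*67)² - (24 + 4)/(96 + 4) = (1 + 402)² - 28/100 = 403² - 28/100 = 162409 - 1*7/25 = 162409 - 7/25 = 4060218/25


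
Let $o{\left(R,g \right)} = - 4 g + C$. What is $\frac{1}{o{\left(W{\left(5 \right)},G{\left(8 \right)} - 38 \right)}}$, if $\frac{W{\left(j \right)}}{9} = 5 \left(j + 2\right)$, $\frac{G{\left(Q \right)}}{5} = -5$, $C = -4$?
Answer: $\frac{1}{248} \approx 0.0040323$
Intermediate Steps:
$G{\left(Q \right)} = -25$ ($G{\left(Q \right)} = 5 \left(-5\right) = -25$)
$W{\left(j \right)} = 90 + 45 j$ ($W{\left(j \right)} = 9 \cdot 5 \left(j + 2\right) = 9 \cdot 5 \left(2 + j\right) = 9 \left(10 + 5 j\right) = 90 + 45 j$)
$o{\left(R,g \right)} = -4 - 4 g$ ($o{\left(R,g \right)} = - 4 g - 4 = -4 - 4 g$)
$\frac{1}{o{\left(W{\left(5 \right)},G{\left(8 \right)} - 38 \right)}} = \frac{1}{-4 - 4 \left(-25 - 38\right)} = \frac{1}{-4 - -252} = \frac{1}{-4 + 252} = \frac{1}{248}$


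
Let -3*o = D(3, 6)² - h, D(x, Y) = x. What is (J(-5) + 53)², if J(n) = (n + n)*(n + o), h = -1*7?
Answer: 219961/9 ≈ 24440.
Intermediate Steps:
h = -7
o = -16/3 (o = -(3² - 1*(-7))/3 = -(9 + 7)/3 = -⅓*16 = -16/3 ≈ -5.3333)
J(n) = 2*n*(-16/3 + n) (J(n) = (n + n)*(n - 16/3) = (2*n)*(-16/3 + n) = 2*n*(-16/3 + n))
(J(-5) + 53)² = ((⅔)*(-5)*(-16 + 3*(-5)) + 53)² = ((⅔)*(-5)*(-16 - 15) + 53)² = ((⅔)*(-5)*(-31) + 53)² = (310/3 + 53)² = (469/3)² = 219961/9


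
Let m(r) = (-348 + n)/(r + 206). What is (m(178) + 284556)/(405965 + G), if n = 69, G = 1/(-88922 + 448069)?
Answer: 13081238117025/18662542317568 ≈ 0.70094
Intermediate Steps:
G = 1/359147 ≈ 2.7844e-6
m(r) = -279/(206 + r) (m(r) = (-348 + 69)/(r + 206) = -279/(206 + r))
(m(178) + 284556)/(405965 + G) = (-279/(206 + 178) + 284556)/(405965 + 1/359147) = (-279/384 + 284556)/(145801111856/359147) = (-279*1/384 + 284556)*(359147/145801111856) = (-93/128 + 284556)*(359147/145801111856) = (36423075/128)*(359147/145801111856) = 13081238117025/18662542317568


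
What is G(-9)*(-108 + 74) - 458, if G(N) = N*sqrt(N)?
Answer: -458 + 918*I ≈ -458.0 + 918.0*I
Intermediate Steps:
G(N) = N**(3/2)
G(-9)*(-108 + 74) - 458 = (-9)**(3/2)*(-108 + 74) - 458 = -27*I*(-34) - 458 = 918*I - 458 = -458 + 918*I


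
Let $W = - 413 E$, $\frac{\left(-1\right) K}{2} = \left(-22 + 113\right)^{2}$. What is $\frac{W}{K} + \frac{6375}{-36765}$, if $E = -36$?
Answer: $- \frac{3105737}{2899533} \approx -1.0711$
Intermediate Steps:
$K = -16562$ ($K = - 2 \left(-22 + 113\right)^{2} = - 2 \cdot 91^{2} = \left(-2\right) 8281 = -16562$)
$W = 14868$ ($W = \left(-413\right) \left(-36\right) = 14868$)
$\frac{W}{K} + \frac{6375}{-36765} = \frac{14868}{-16562} + \frac{6375}{-36765} = 14868 \left(- \frac{1}{16562}\right) + 6375 \left(- \frac{1}{36765}\right) = - \frac{1062}{1183} - \frac{425}{2451} = - \frac{3105737}{2899533}$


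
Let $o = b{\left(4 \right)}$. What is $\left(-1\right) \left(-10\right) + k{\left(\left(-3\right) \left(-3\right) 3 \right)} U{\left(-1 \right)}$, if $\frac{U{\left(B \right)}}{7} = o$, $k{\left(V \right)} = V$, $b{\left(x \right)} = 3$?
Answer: $577$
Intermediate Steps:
$o = 3$
$U{\left(B \right)} = 21$ ($U{\left(B \right)} = 7 \cdot 3 = 21$)
$\left(-1\right) \left(-10\right) + k{\left(\left(-3\right) \left(-3\right) 3 \right)} U{\left(-1 \right)} = \left(-1\right) \left(-10\right) + \left(-3\right) \left(-3\right) 3 \cdot 21 = 10 + 9 \cdot 3 \cdot 21 = 10 + 27 \cdot 21 = 10 + 567 = 577$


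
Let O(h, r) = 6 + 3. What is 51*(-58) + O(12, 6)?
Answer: -2949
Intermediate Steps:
O(h, r) = 9
51*(-58) + O(12, 6) = 51*(-58) + 9 = -2958 + 9 = -2949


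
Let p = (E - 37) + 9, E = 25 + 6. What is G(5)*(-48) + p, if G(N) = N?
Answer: -237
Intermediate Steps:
E = 31
p = 3 (p = (31 - 37) + 9 = -6 + 9 = 3)
G(5)*(-48) + p = 5*(-48) + 3 = -240 + 3 = -237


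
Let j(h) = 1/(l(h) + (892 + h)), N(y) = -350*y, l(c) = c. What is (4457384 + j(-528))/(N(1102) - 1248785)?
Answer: -146202195/53611108 ≈ -2.7271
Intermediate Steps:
j(h) = 1/(892 + 2*h) (j(h) = 1/(h + (892 + h)) = 1/(892 + 2*h))
(4457384 + j(-528))/(N(1102) - 1248785) = (4457384 + 1/(2*(446 - 528)))/(-350*1102 - 1248785) = (4457384 + (1/2)/(-82))/(-385700 - 1248785) = (4457384 + (1/2)*(-1/82))/(-1634485) = (4457384 - 1/164)*(-1/1634485) = (731010975/164)*(-1/1634485) = -146202195/53611108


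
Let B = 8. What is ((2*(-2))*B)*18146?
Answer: -580672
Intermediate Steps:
((2*(-2))*B)*18146 = ((2*(-2))*8)*18146 = -4*8*18146 = -32*18146 = -580672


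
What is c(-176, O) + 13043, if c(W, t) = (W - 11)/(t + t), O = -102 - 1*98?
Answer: 5217387/400 ≈ 13043.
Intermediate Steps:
O = -200 (O = -102 - 98 = -200)
c(W, t) = (-11 + W)/(2*t) (c(W, t) = (-11 + W)/((2*t)) = (-11 + W)*(1/(2*t)) = (-11 + W)/(2*t))
c(-176, O) + 13043 = (1/2)*(-11 - 176)/(-200) + 13043 = (1/2)*(-1/200)*(-187) + 13043 = 187/400 + 13043 = 5217387/400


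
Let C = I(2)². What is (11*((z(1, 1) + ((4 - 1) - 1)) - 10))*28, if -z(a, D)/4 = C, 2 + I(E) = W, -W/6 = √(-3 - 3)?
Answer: 258720 - 29568*I*√6 ≈ 2.5872e+5 - 72427.0*I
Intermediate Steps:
W = -6*I*√6 (W = -6*√(-3 - 3) = -6*I*√6 ≈ -14.697*I)
I(E) = -2 - 6*I*√6
C = (-2 - 6*I*√6)² ≈ -212.0 + 58.788*I
z(a, D) = 848 - 96*I*√6 (z(a, D) = -4*(-212 + 24*I*√6) = 848 - 96*I*√6)
(11*((z(1, 1) + ((4 - 1) - 1)) - 10))*28 = (11*(((848 - 96*I*√6) + ((4 - 1) - 1)) - 10))*28 = (11*(((848 - 96*I*√6) + (3 - 1)) - 10))*28 = (11*(((848 - 96*I*√6) + 2) - 10))*28 = (11*((850 - 96*I*√6) - 10))*28 = (11*(840 - 96*I*√6))*28 = (9240 - 1056*I*√6)*28 = 258720 - 29568*I*√6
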